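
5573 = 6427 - 854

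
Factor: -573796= - 2^2*37^1 * 3877^1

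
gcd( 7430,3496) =2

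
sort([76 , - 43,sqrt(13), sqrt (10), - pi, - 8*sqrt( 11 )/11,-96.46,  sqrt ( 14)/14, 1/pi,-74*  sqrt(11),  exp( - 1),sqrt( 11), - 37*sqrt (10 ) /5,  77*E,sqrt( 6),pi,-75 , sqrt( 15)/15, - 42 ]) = [ - 74*sqrt (11),  -  96.46, - 75, - 43,-42,-37*sqrt( 10) /5,  -  pi,-8*sqrt( 11)/11,sqrt( 15 ) /15,  sqrt(14) /14, 1/pi,exp(-1),sqrt( 6), pi,sqrt (10),sqrt(11),sqrt( 13),76 , 77*E ]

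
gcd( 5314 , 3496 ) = 2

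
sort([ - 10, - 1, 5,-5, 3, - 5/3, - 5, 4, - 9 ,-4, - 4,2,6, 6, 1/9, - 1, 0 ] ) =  [ - 10, - 9,  -  5, - 5, - 4 , -4,- 5/3, - 1, - 1,  0, 1/9, 2,3 , 4, 5, 6,6]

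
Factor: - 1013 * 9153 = -3^4*113^1 * 1013^1 = - 9271989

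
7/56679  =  1/8097 = 0.00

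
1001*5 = 5005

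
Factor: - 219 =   -  3^1*73^1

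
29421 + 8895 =38316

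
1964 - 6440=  - 4476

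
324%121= 82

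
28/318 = 14/159  =  0.09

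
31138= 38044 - 6906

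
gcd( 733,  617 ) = 1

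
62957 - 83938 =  - 20981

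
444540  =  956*465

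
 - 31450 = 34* ( - 925 )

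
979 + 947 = 1926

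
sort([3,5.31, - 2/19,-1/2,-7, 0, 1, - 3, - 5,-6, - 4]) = [ - 7, - 6, - 5, - 4, - 3,-1/2,  -  2/19, 0, 1,  3, 5.31 ]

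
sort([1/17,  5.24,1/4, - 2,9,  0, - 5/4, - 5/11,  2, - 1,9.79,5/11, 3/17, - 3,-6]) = [ - 6, -3, - 2, - 5/4,-1, - 5/11,  0, 1/17, 3/17, 1/4,  5/11, 2, 5.24,  9, 9.79]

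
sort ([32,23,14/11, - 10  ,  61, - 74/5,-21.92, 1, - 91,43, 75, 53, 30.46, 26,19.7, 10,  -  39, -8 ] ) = [ - 91,  -  39,- 21.92, -74/5,-10 , - 8, 1,14/11, 10, 19.7, 23, 26,30.46, 32,43,53,61,75]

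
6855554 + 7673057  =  14528611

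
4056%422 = 258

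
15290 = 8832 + 6458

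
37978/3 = 12659+1/3=12659.33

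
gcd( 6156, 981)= 9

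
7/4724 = 7/4724 = 0.00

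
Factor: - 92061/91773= - 3^( - 2)*11^(-1 )*53^1*103^ ( - 1)*193^1 = -  10229/10197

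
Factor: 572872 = 2^3 * 101^1 * 709^1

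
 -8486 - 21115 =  - 29601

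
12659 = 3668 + 8991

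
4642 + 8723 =13365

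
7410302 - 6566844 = 843458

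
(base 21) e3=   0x129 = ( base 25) BM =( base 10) 297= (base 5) 2142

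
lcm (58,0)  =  0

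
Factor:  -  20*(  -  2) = 40 = 2^3*5^1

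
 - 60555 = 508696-569251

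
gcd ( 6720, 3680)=160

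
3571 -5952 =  - 2381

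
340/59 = 340/59 = 5.76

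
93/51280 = 93/51280= 0.00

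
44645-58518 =  -  13873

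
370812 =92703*4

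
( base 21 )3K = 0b1010011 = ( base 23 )3E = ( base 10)83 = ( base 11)76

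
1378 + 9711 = 11089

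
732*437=319884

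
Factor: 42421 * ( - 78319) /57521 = - 3322370299/57521 = - 17^2*59^1 * 97^( - 1 )*271^1 * 593^(  -  1 ) * 719^1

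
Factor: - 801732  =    -  2^2 * 3^1 * 71^1*941^1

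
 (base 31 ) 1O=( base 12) 47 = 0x37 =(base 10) 55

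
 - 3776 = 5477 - 9253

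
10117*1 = 10117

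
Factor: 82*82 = 2^2*41^2 = 6724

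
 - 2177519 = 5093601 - 7271120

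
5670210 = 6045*938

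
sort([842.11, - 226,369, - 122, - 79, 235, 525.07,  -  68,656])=[  -  226  , - 122 , - 79 , -68,  235,369, 525.07,656,842.11] 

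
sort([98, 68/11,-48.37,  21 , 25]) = [ -48.37,68/11,  21 , 25,98 ] 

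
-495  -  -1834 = 1339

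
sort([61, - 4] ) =[ - 4, 61] 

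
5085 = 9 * 565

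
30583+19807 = 50390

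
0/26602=0  =  0.00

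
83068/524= 158 + 69/131 = 158.53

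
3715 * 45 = 167175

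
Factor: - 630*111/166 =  - 3^3* 5^1*7^1*37^1*83^( - 1) = - 34965/83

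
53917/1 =53917 = 53917.00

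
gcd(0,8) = 8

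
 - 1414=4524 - 5938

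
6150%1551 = 1497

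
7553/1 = 7553 = 7553.00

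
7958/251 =31 + 177/251=31.71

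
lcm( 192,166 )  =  15936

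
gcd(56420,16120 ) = 8060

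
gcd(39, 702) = 39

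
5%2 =1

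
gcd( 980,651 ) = 7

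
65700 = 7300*9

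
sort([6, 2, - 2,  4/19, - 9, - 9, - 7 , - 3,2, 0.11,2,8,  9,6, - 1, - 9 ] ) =[ - 9, - 9,  -  9,  -  7, -3, - 2, - 1, 0.11 , 4/19 , 2,  2, 2,6, 6,8,9]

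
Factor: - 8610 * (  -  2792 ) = 24039120 = 2^4*3^1 * 5^1*7^1*41^1*349^1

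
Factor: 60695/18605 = 199/61 =61^(  -  1) * 199^1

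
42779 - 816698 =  - 773919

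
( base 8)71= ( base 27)23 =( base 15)3c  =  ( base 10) 57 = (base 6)133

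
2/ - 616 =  - 1/308 = - 0.00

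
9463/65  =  145+38/65 = 145.58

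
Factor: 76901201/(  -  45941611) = -13^1*1933^(- 1) *23767^ ( - 1)*5915477^1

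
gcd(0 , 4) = 4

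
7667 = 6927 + 740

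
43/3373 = 43/3373 = 0.01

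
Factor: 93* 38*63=222642 = 2^1*3^3 *7^1*19^1*31^1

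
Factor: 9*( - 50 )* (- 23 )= 10350  =  2^1*3^2*5^2*23^1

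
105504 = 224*471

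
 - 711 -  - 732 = 21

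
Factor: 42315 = 3^1 * 5^1*7^1*13^1 * 31^1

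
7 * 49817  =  348719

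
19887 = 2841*7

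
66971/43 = 1557 + 20/43=1557.47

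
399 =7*57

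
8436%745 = 241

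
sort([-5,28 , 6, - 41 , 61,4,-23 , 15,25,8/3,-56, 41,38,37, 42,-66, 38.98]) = [ - 66,-56,-41, - 23, - 5,8/3,4,6,15,25, 28 , 37, 38,38.98, 41,42,61]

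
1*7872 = 7872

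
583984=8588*68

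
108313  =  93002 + 15311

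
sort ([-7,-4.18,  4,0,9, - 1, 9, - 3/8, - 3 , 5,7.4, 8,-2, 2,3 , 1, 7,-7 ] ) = [ - 7, -7, - 4.18,-3,-2,- 1, - 3/8,0,1,2,3,4,5,  7,7.4,8, 9,  9 ] 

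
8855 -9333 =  - 478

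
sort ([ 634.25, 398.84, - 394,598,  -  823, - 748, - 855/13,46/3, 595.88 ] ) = [ - 823,-748,-394, - 855/13 , 46/3,  398.84,595.88,598, 634.25 ]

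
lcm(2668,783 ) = 72036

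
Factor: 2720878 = 2^1*1360439^1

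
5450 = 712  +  4738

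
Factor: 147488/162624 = 2^(-1)  *  3^( - 1)* 7^( - 1 )*11^(-1)*419^1  =  419/462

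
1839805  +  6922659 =8762464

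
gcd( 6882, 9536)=2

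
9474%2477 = 2043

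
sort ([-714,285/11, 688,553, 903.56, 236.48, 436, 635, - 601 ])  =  [-714, - 601, 285/11, 236.48, 436, 553,635, 688,903.56]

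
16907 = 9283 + 7624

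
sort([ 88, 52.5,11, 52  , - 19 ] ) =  [ - 19,11,52, 52.5, 88]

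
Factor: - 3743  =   - 19^1*197^1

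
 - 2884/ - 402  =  1442/201 = 7.17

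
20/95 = 4/19 = 0.21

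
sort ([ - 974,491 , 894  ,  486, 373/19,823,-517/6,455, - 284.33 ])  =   [ -974, - 284.33, - 517/6,373/19,455 , 486,491 , 823,894]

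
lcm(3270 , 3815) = 22890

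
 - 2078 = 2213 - 4291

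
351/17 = 351/17 = 20.65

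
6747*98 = 661206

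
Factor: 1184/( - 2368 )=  - 2^( - 1) =- 1/2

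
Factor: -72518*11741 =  - 851433838 = -2^1*59^1 * 101^1*199^1*359^1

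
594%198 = 0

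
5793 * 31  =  179583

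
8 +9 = 17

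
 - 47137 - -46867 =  - 270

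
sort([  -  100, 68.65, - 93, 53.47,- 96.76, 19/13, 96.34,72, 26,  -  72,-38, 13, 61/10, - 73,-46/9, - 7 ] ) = [  -  100, - 96.76,  -  93,-73, - 72, - 38, - 7,-46/9 , 19/13,61/10,13,  26, 53.47, 68.65,72 , 96.34] 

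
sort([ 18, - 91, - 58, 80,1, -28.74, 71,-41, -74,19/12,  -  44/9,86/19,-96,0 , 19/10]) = [ - 96,- 91,  -  74,  -  58, -41, - 28.74,  -  44/9,0 , 1 , 19/12, 19/10,86/19,18, 71,80]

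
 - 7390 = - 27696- - 20306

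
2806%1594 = 1212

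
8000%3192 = 1616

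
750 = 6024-5274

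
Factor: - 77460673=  - 43^1*1801411^1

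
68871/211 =68871/211 = 326.40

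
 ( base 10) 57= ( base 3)2010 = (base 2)111001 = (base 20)2h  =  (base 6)133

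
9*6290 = 56610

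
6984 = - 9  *(-776) 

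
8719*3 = 26157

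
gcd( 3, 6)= 3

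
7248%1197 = 66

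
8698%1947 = 910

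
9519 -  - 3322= 12841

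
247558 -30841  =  216717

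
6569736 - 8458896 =-1889160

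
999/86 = 11+ 53/86 = 11.62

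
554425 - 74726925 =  - 74172500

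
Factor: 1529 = 11^1*139^1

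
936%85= 1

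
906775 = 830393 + 76382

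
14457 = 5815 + 8642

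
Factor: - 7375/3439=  -5^3*19^ (-1)*59^1*181^( - 1 )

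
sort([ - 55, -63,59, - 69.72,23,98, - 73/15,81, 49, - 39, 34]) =[ - 69.72, - 63,- 55,  -  39, - 73/15,23,34,49,59,81,98]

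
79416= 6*13236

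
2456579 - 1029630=1426949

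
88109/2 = 44054  +  1/2=44054.50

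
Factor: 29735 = 5^1*19^1*313^1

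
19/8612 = 19/8612 = 0.00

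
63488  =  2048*31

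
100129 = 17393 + 82736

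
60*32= 1920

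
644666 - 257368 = 387298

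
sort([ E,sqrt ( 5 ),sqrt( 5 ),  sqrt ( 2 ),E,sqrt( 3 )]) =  [ sqrt(2 ),sqrt( 3),sqrt(5 ), sqrt(5),E,E ]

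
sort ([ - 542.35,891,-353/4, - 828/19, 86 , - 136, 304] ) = [-542.35  , - 136, - 353/4, - 828/19, 86  ,  304, 891] 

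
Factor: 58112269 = 101^1*575369^1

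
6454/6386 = 1 + 34/3193 = 1.01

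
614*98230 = 60313220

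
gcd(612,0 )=612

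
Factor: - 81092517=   - 3^1*11^1*2457349^1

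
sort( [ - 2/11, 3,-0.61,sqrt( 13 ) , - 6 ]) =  [ - 6, - 0.61,-2/11,3, sqrt( 13 )]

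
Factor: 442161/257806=2^( - 1)*3^2*73^1*673^1*128903^( - 1)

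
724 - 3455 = -2731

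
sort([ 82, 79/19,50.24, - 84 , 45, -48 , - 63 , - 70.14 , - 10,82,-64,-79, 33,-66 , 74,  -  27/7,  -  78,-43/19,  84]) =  [-84,-79, - 78, - 70.14,-66,-64,-63, - 48,-10, - 27/7, - 43/19,79/19, 33, 45, 50.24, 74, 82, 82, 84]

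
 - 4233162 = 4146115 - 8379277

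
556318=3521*158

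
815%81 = 5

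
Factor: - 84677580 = - 2^2 * 3^2*5^1*13^1*36187^1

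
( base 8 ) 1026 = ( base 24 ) M6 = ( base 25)L9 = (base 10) 534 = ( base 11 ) 446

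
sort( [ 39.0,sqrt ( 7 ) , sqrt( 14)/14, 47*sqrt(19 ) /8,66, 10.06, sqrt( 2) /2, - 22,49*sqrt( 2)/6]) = [-22,sqrt(14)/14,sqrt( 2 )/2,sqrt( 7 ),10.06,49*sqrt( 2) /6,47*sqrt(19) /8, 39.0, 66 ]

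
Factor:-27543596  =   - 2^2*6885899^1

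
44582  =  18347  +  26235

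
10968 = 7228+3740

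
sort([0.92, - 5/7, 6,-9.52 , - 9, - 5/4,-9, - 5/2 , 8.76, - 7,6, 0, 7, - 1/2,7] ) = [ - 9.52, - 9, - 9, - 7, - 5/2 , - 5/4, - 5/7, - 1/2,0,0.92, 6, 6, 7, 7,  8.76]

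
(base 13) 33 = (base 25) 1h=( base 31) 1B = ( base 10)42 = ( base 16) 2a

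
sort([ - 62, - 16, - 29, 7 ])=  [ - 62, - 29, - 16,  7]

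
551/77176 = 551/77176= 0.01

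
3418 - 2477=941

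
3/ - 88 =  - 1 + 85/88 = -0.03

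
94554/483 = 31518/161 = 195.76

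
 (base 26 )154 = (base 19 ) 24c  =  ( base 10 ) 810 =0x32A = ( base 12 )576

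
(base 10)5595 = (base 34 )4sj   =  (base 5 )134340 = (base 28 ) 73N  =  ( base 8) 12733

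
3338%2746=592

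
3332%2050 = 1282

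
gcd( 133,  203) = 7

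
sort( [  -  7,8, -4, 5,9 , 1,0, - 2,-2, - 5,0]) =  [-7,-5,-4,-2, - 2,0,0,1,  5,8 , 9] 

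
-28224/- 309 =9408/103 = 91.34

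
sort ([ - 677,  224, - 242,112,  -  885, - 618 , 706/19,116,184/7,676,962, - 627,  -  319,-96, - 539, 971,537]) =[ - 885, - 677, - 627,-618, - 539, - 319, - 242,-96,184/7,706/19,112, 116,224,537,676 , 962,971]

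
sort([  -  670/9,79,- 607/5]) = [  -  607/5, - 670/9,  79 ] 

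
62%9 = 8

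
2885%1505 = 1380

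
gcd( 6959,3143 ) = 1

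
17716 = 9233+8483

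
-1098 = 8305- 9403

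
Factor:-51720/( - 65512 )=3^1*5^1*19^ (-1) = 15/19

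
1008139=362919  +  645220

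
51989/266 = 195 + 17/38 = 195.45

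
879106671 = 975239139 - 96132468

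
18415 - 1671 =16744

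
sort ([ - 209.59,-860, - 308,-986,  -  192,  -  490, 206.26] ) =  [ - 986, - 860,  -  490 ,-308, - 209.59,-192, 206.26 ]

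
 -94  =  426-520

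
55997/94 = 55997/94 = 595.71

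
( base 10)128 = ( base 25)53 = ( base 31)44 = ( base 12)A8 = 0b10000000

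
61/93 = 61/93 = 0.66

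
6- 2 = 4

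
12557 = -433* (-29 )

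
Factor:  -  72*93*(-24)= 160704 = 2^6*3^4*31^1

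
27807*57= 1584999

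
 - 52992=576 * ( - 92)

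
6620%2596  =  1428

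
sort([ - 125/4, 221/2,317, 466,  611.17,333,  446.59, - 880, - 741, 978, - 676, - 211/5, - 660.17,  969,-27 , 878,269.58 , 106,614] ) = [ - 880,- 741,-676, - 660.17  ,  -  211/5,-125/4, - 27,106,221/2,269.58,317,333,446.59,466, 611.17,614, 878, 969,978 ] 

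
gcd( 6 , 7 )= 1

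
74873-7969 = 66904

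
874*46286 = 40453964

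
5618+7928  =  13546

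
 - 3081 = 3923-7004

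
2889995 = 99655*29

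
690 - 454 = 236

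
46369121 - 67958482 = - 21589361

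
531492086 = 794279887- 262787801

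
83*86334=7165722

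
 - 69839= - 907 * 77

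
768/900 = 64/75= 0.85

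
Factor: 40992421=89^1*460589^1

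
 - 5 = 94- 99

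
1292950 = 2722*475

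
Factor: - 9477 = - 3^6*13^1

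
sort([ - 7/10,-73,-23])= [  -  73,-23, - 7/10]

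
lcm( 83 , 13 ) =1079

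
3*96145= 288435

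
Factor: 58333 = 11^1 * 5303^1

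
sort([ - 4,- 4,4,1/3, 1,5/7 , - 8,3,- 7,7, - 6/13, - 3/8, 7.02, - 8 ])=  [ - 8, - 8, - 7, - 4, - 4, - 6/13,-3/8, 1/3,5/7,1,3,4,7,7.02]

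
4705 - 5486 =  - 781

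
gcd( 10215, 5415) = 15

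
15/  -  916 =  - 15/916 = - 0.02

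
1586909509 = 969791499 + 617118010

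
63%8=7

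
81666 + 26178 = 107844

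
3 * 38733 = 116199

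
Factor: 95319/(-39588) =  - 2^( - 2)*3^1*7^1*17^1*89^1* 3299^( - 1) =-31773/13196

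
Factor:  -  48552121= - 48552121^1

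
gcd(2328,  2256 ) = 24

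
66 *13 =858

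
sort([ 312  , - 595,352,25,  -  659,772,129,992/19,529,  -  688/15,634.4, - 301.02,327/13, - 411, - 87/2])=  [  -  659, - 595, - 411,-301.02, - 688/15,-87/2,25,327/13,992/19, 129,312,352, 529, 634.4, 772]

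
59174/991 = 59174/991  =  59.71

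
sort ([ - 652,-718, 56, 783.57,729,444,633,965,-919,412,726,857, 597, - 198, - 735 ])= [ - 919,-735, - 718 , - 652, - 198,56,412, 444,597 , 633, 726,729,783.57,857,965] 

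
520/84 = 6 + 4/21= 6.19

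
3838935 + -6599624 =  - 2760689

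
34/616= 17/308= 0.06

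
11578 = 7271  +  4307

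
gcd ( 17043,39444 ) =57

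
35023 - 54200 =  - 19177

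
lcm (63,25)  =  1575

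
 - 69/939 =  - 1+290/313  =  - 0.07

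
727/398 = 1 + 329/398 = 1.83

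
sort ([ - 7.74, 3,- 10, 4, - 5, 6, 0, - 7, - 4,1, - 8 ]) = [-10,  -  8 , - 7.74  , - 7, - 5, - 4, 0, 1,3,4, 6]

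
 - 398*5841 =-2324718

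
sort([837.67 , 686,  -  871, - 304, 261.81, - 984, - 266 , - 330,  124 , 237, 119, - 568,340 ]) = [ - 984, - 871 , - 568, - 330, - 304,- 266,119  ,  124, 237,  261.81,  340,  686, 837.67 ]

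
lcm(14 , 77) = 154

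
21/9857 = 21/9857= 0.00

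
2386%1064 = 258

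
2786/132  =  1393/66 = 21.11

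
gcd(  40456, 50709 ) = 1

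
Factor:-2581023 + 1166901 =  - 2^1*3^1*211^1 * 1117^1 = -1414122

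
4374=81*54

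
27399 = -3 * (-9133 ) 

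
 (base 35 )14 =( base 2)100111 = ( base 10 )39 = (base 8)47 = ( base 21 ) 1I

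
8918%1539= 1223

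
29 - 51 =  - 22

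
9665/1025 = 9  +  88/205 = 9.43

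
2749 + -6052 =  - 3303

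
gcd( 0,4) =4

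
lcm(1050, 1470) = 7350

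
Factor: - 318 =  - 2^1  *3^1*53^1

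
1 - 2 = - 1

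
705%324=57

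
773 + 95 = 868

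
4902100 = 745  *6580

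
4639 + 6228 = 10867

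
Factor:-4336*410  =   - 1777760= - 2^5*5^1*41^1*271^1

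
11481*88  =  1010328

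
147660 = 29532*5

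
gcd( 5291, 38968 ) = 1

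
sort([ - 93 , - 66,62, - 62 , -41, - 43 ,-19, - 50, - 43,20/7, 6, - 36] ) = [ - 93, - 66, - 62,-50,-43, - 43, - 41, - 36, - 19,20/7, 6, 62]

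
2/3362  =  1/1681 = 0.00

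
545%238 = 69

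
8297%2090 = 2027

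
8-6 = 2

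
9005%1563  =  1190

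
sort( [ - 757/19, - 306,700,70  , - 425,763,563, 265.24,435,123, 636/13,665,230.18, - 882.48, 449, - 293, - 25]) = [ - 882.48, - 425,-306, - 293, - 757/19 , - 25,636/13,70,123, 230.18,265.24,435,449,563, 665,700, 763]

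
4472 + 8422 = 12894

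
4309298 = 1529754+2779544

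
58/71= 58/71 = 0.82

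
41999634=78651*534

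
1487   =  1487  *1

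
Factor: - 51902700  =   - 2^2*3^1*5^2*17^1* 10177^1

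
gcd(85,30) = 5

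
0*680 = 0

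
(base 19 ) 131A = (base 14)2C95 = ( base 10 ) 7971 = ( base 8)17443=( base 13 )3822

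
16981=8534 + 8447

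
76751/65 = 76751/65 = 1180.78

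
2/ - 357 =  - 2/357 = -  0.01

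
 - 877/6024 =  - 877/6024 = - 0.15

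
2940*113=332220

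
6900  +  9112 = 16012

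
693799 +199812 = 893611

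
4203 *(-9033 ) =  - 37965699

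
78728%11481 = 9842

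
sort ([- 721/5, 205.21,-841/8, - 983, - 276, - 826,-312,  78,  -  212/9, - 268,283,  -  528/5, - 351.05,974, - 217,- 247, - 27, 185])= [ - 983,-826, - 351.05,  -  312, - 276,  -  268,-247, -217 , - 721/5, - 528/5, - 841/8, - 27, - 212/9,78,185,205.21,283,974 ]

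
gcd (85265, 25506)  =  1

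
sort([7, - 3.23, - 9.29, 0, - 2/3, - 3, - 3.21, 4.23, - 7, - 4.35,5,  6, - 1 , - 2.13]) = [- 9.29, - 7, - 4.35, - 3.23,- 3.21, - 3, - 2.13, - 1, - 2/3,0, 4.23, 5,6,7]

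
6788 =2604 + 4184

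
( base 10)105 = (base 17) 63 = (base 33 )36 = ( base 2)1101001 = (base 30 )3F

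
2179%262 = 83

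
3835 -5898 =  - 2063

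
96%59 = 37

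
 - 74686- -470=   -  74216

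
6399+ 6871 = 13270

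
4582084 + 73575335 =78157419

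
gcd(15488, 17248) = 352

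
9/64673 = 9/64673 =0.00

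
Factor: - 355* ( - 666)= 2^1*3^2*5^1*37^1*71^1 = 236430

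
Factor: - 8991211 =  - 1301^1*6911^1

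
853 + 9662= 10515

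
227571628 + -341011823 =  - 113440195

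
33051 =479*69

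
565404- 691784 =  - 126380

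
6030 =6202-172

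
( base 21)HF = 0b101110100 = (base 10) 372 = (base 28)D8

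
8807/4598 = 8807/4598 = 1.92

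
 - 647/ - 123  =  5 + 32/123 = 5.26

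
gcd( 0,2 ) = 2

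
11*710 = 7810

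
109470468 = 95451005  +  14019463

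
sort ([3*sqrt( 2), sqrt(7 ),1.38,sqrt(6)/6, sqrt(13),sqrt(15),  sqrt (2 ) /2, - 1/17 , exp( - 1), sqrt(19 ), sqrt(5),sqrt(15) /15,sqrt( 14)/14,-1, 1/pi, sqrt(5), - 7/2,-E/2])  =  [ - 7/2 , - E/2, - 1, - 1/17,sqrt(  15)/15, sqrt(14) /14, 1/pi, exp(-1),sqrt(6 )/6,sqrt (2 ) /2,1.38, sqrt(5), sqrt(5),  sqrt(7),sqrt(13),sqrt( 15 ),3 * sqrt(2),sqrt(19)] 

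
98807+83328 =182135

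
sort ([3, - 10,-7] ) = [ - 10, - 7,3]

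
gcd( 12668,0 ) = 12668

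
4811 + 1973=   6784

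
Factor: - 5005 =-5^1*7^1*11^1*13^1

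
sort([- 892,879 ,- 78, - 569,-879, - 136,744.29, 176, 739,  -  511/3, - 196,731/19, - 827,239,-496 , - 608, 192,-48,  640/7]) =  [ - 892, - 879, - 827, - 608, - 569,-496, - 196, - 511/3, - 136,-78, - 48, 731/19,640/7,176, 192 , 239,  739,744.29,879]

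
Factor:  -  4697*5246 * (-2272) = 2^6 * 7^1* 11^1*43^1*61^2*71^1 = 55983129664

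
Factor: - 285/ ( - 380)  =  3/4=2^( - 2)*3^1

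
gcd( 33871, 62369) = 1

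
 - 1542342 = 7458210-9000552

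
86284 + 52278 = 138562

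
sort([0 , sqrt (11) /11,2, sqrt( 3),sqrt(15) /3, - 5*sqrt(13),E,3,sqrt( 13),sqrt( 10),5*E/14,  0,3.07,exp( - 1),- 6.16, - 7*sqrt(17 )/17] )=[ - 5*sqrt( 13 ), - 6.16 , - 7 *sqrt(17) /17, 0 , 0,sqrt(11) /11,exp( - 1 ),5*E/14,sqrt(15)/3,sqrt(3),2,E,3,3.07, sqrt(10), sqrt(13 )]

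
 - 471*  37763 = -17786373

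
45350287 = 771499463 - 726149176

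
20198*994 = 20076812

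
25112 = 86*292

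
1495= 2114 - 619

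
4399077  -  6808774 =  - 2409697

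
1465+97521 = 98986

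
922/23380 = 461/11690 = 0.04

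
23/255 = 23/255= 0.09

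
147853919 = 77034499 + 70819420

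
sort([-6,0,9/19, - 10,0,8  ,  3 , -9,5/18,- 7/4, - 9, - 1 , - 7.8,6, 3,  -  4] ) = [ - 10,  -  9, - 9 , - 7.8, - 6, - 4, - 7/4, - 1 , 0, 0 , 5/18,9/19, 3, 3 , 6, 8]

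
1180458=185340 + 995118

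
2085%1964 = 121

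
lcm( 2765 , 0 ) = 0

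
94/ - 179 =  - 1 + 85/179= - 0.53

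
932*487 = 453884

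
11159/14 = 11159/14 = 797.07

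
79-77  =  2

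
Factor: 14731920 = 2^4 *3^2*5^1 *7^1*37^1 * 79^1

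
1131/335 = 3 + 126/335 = 3.38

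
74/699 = 74/699 = 0.11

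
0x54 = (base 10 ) 84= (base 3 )10010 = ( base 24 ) 3c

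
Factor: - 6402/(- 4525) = 2^1*3^1* 5^ (-2 )*11^1*97^1*181^(-1)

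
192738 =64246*3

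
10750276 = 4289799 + 6460477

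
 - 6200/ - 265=1240/53 =23.40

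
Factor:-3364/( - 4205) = 2^2*5^ (-1)  =  4/5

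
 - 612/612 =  - 1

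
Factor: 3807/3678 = 2^( -1)*3^3*47^1*613^( - 1 ) = 1269/1226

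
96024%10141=4755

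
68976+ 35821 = 104797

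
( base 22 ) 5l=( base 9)155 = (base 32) 43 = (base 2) 10000011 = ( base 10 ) 131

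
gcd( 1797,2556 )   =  3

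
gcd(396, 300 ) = 12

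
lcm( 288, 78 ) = 3744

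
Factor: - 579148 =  - 2^2* 67^1*2161^1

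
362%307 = 55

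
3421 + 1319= 4740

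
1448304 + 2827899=4276203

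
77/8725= 77/8725 = 0.01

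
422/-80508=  - 1+ 40043/40254=-0.01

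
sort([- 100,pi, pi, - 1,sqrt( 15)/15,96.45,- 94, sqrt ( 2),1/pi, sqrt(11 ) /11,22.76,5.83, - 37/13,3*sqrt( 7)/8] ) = [ -100,-94, - 37/13, - 1,sqrt( 15 )/15,sqrt(11)/11,1/pi,3*sqrt(7)/8,sqrt( 2 ), pi , pi,5.83, 22.76,96.45]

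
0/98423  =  0 = 0.00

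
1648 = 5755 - 4107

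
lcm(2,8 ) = 8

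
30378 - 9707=20671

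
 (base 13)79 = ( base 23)48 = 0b1100100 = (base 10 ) 100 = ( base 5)400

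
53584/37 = 1448 + 8/37 = 1448.22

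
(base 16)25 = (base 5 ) 122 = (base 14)29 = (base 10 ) 37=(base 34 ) 13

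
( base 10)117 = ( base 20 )5H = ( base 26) 4d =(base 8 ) 165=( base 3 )11100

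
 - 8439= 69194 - 77633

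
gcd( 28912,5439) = 1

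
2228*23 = 51244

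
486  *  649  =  315414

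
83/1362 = 83/1362  =  0.06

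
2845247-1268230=1577017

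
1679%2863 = 1679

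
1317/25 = 1317/25 = 52.68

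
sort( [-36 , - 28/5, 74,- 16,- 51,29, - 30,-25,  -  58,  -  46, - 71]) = [-71, -58,  -  51 , - 46, - 36, - 30, - 25, - 16,-28/5, 29, 74]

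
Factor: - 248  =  -2^3*31^1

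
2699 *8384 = 22628416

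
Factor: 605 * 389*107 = 25181915  =  5^1*11^2 *107^1*389^1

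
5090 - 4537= 553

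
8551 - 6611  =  1940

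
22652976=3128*7242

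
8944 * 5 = 44720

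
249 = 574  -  325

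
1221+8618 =9839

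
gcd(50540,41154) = 722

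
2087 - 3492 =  - 1405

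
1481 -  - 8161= 9642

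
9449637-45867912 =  - 36418275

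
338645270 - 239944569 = 98700701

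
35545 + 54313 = 89858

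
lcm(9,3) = 9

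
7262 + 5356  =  12618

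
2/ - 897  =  -1+895/897 = - 0.00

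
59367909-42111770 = 17256139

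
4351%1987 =377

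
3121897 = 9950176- 6828279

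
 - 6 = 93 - 99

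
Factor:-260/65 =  - 2^2 = - 4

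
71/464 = 71/464 = 0.15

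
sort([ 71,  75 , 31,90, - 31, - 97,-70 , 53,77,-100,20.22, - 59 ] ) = [ - 100, - 97  , - 70, - 59, - 31, 20.22, 31, 53, 71,75 , 77, 90 ] 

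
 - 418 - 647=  - 1065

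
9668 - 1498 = 8170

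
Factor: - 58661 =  - 58661^1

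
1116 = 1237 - 121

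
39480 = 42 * 940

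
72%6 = 0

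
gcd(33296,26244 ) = 4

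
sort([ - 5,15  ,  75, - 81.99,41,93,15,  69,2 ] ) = [ - 81.99, - 5,2, 15, 15,41, 69 , 75, 93]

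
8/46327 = 8/46327 = 0.00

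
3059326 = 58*52747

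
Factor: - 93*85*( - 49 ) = 3^1 * 5^1*7^2*17^1*31^1  =  387345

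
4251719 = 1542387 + 2709332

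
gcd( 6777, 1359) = 9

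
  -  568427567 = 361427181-929854748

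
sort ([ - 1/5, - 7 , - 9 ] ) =[ - 9, - 7,-1/5 ]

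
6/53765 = 6/53765=0.00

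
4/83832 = 1/20958 = 0.00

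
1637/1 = 1637= 1637.00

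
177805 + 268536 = 446341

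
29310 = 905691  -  876381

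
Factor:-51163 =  - 7^1*7309^1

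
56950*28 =1594600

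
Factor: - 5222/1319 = - 2^1 * 7^1*373^1*1319^(  -  1 ) 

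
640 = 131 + 509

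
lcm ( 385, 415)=31955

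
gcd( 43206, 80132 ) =2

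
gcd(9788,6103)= 1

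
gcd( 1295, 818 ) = 1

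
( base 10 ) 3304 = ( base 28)460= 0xCE8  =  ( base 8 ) 6350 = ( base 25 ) 574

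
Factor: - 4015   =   - 5^1*11^1*73^1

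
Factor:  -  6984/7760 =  - 2^( - 1)*3^2*5^( - 1 ) = - 9/10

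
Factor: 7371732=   2^2*3^1*37^1*16603^1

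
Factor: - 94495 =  - 5^1*18899^1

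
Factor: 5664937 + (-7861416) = -53^1*41443^1 = - 2196479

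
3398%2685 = 713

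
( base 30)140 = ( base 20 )2b0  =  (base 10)1020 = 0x3FC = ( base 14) 52c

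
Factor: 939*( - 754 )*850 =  - 601805100= - 2^2*3^1* 5^2*13^1 * 17^1*29^1*313^1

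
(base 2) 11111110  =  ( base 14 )142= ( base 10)254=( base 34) 7G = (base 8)376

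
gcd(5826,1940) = 2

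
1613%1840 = 1613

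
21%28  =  21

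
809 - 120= 689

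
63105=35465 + 27640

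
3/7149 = 1/2383 = 0.00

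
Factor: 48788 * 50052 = 2^4 * 3^1*43^1*97^1*12197^1 = 2441936976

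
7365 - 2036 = 5329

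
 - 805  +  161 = -644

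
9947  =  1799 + 8148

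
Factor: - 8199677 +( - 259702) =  - 8459379 = -3^2* 939931^1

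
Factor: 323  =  17^1*19^1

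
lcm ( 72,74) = 2664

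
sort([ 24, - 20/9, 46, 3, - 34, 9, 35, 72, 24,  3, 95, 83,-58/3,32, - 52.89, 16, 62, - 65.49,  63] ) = [ - 65.49,  -  52.89,  -  34, - 58/3,-20/9,3, 3, 9,  16, 24,24, 32, 35, 46, 62, 63,72 , 83, 95 ] 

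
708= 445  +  263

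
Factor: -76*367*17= - 2^2*17^1*19^1*367^1=-  474164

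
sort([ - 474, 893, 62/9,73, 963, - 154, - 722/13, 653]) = [ - 474, - 154, - 722/13,62/9, 73,  653, 893,963 ] 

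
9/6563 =9/6563  =  0.00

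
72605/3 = 24201 +2/3=24201.67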